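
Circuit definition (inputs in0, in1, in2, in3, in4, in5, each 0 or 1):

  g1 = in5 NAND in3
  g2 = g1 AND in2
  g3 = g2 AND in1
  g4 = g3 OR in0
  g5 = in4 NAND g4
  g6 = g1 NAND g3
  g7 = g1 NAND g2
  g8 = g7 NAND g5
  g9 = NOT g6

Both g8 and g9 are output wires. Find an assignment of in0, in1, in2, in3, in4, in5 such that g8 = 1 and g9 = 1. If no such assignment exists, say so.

Check with in0=0, in1=1, in2=1, in3=0, in4=0, in5=1:
g1 = in5 NAND in3 = 1 NAND 0 = 1
g2 = g1 AND in2 = 1 AND 1 = 1
g3 = g2 AND in1 = 1 AND 1 = 1
g4 = g3 OR in0 = 1 OR 0 = 1
g5 = in4 NAND g4 = 0 NAND 1 = 1
g6 = g1 NAND g3 = 1 NAND 1 = 0
g7 = g1 NAND g2 = 1 NAND 1 = 0
g8 = g7 NAND g5 = 0 NAND 1 = 1
g9 = NOT g6 = NOT 0 = 1
So g8 = 1 and g9 = 1.

in0=0, in1=1, in2=1, in3=0, in4=0, in5=1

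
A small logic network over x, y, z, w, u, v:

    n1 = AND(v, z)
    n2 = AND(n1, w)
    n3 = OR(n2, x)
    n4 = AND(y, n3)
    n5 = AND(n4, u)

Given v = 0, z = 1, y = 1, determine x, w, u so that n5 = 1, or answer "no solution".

x=1, w=1, u=1

n5 = AND(n4, u) must be 1, so both n4 = 1 and u = 1.
n4 = AND(y, n3) must be 1, so both y = 1 and n3 = 1.
Check with v = 0, z = 1, y = 1 and x=1, w=1, u=1:
n1 = AND(v, z) = AND(0, 1) = 0
n2 = AND(n1, w) = AND(0, 1) = 0
n3 = OR(n2, x) = OR(0, 1) = 1
n4 = AND(y, n3) = AND(1, 1) = 1
n5 = AND(n4, u) = AND(1, 1) = 1
So n5 = 1.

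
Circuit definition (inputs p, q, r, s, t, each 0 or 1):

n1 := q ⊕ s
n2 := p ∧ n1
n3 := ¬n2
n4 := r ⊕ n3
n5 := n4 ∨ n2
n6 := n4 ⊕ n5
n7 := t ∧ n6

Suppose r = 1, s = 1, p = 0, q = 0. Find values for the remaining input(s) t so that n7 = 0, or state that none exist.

t=0

n7 = t ∧ n6 must be 0, so at least one of t, n6 is 0.
Check with r = 1, s = 1, p = 0, q = 0 and t=0:
n1 = q ⊕ s = 0 ⊕ 1 = 1
n2 = p ∧ n1 = 0 ∧ 1 = 0
n3 = ¬n2 = ¬0 = 1
n4 = r ⊕ n3 = 1 ⊕ 1 = 0
n5 = n4 ∨ n2 = 0 ∨ 0 = 0
n6 = n4 ⊕ n5 = 0 ⊕ 0 = 0
n7 = t ∧ n6 = 0 ∧ 0 = 0
So n7 = 0.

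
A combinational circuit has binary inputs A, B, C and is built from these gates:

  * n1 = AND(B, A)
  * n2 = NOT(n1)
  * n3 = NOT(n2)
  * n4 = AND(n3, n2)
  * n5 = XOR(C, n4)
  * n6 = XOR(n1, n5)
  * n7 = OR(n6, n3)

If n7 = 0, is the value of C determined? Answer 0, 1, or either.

0

n7 = OR(n6, n3) must be 0, so both n6 = 0 and n3 = 0.
n6 = XOR(n1, n5) must be 0, so n1 and n5 are equal.
Every assignment with n7 = 0 has C = 0; there are 3 such assignment(s).
  A=0, B=0, C=0
  A=0, B=1, C=0
  A=1, B=0, C=0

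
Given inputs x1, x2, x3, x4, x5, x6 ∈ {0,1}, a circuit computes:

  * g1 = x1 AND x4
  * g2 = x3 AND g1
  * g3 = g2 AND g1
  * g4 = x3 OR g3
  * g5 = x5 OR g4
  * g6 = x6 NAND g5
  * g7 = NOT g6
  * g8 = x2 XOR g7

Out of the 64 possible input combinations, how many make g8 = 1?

32

g8 = x2 XOR g7 must be 1, so x2 and g7 differ.
Enumerating the 64 input combinations, 32 give g8 = 1 and 32 give g8 = 0.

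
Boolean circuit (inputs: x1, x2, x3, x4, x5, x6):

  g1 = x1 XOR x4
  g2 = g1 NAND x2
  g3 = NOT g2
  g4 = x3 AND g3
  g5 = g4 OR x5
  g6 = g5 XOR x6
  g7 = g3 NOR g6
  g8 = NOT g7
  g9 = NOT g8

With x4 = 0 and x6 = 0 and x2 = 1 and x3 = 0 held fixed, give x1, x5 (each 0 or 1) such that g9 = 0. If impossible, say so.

x1=1 x5=0

g9 = NOT g8 must be 0, so g8 = 1.
Check with x4 = 0 and x6 = 0 and x2 = 1 and x3 = 0 and x1=1, x5=0:
g1 = x1 XOR x4 = 1 XOR 0 = 1
g2 = g1 NAND x2 = 1 NAND 1 = 0
g3 = NOT g2 = NOT 0 = 1
g4 = x3 AND g3 = 0 AND 1 = 0
g5 = g4 OR x5 = 0 OR 0 = 0
g6 = g5 XOR x6 = 0 XOR 0 = 0
g7 = g3 NOR g6 = 1 NOR 0 = 0
g8 = NOT g7 = NOT 0 = 1
g9 = NOT g8 = NOT 1 = 0
So g9 = 0.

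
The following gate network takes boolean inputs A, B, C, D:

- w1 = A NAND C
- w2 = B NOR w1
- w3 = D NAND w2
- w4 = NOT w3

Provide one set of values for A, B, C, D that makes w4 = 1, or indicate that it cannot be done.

A=1, B=0, C=1, D=1

w4 = NOT w3 must be 1, so w3 = 0.
Check with A=1, B=0, C=1, D=1:
w1 = A NAND C = 1 NAND 1 = 0
w2 = B NOR w1 = 0 NOR 0 = 1
w3 = D NAND w2 = 1 NAND 1 = 0
w4 = NOT w3 = NOT 0 = 1
So w4 = 1 as required.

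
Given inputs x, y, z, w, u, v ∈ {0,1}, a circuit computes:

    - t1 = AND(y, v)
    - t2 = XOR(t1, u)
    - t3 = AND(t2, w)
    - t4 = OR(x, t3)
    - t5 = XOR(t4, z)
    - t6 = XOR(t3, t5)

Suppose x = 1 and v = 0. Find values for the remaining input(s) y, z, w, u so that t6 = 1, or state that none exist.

y=0 z=0 w=1 u=0

t6 = XOR(t3, t5) must be 1, so t3 and t5 differ.
Check with x = 1 and v = 0 and y=0, z=0, w=1, u=0:
t1 = AND(y, v) = AND(0, 0) = 0
t2 = XOR(t1, u) = XOR(0, 0) = 0
t3 = AND(t2, w) = AND(0, 1) = 0
t4 = OR(x, t3) = OR(1, 0) = 1
t5 = XOR(t4, z) = XOR(1, 0) = 1
t6 = XOR(t3, t5) = XOR(0, 1) = 1
So t6 = 1.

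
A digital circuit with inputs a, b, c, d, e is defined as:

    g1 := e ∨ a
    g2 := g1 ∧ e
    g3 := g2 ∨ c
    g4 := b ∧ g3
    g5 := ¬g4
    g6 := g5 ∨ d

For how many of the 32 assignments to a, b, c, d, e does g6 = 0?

g6 = g5 ∨ d must be 0, so both g5 = 0 and d = 0.
g5 = ¬g4 must be 0, so g4 = 1.
g4 = b ∧ g3 must be 1, so both b = 1 and g3 = 1.
Enumerating the 32 input combinations, 6 give g6 = 0 and 26 give g6 = 1.

6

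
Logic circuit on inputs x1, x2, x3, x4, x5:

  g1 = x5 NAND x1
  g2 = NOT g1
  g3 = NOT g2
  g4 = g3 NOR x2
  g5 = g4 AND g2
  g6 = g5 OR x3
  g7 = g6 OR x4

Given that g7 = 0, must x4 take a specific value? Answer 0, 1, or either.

0

g7 = g6 OR x4 must be 0, so both g6 = 0 and x4 = 0.
Every assignment with g7 = 0 has x4 = 0; there are 7 such assignment(s).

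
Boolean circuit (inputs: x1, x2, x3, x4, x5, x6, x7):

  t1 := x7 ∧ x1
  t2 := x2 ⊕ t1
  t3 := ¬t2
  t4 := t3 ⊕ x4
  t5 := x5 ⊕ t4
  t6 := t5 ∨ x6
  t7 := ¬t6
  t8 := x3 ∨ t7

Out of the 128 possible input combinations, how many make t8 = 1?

t8 = x3 ∨ t7 must be 1, so at least one of x3, t7 is 1.
Enumerating the 128 input combinations, 80 give t8 = 1 and 48 give t8 = 0.

80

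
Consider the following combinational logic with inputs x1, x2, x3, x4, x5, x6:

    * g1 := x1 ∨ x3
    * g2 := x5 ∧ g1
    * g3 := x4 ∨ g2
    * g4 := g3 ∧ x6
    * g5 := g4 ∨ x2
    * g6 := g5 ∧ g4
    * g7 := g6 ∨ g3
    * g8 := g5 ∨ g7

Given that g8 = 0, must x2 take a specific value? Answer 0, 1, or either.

g8 = g5 ∨ g7 must be 0, so both g5 = 0 and g7 = 0.
g5 = g4 ∨ x2 must be 0, so both g4 = 0 and x2 = 0.
g7 = g6 ∨ g3 must be 0, so both g6 = 0 and g3 = 0.
Every assignment with g8 = 0 has x2 = 0; there are 10 such assignment(s).

0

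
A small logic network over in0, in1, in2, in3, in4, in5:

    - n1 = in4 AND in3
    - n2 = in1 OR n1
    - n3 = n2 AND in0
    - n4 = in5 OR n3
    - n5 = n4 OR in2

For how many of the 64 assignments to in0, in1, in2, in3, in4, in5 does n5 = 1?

n5 = n4 OR in2 must be 1, so at least one of n4, in2 is 1.
Enumerating the 64 input combinations, 53 give n5 = 1 and 11 give n5 = 0.

53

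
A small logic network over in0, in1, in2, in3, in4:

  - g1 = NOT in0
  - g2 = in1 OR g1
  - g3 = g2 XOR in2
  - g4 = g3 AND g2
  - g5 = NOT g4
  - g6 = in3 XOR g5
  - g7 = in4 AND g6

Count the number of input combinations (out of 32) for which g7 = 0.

24

g7 = in4 AND g6 must be 0, so at least one of in4, g6 is 0.
Enumerating the 32 input combinations, 24 give g7 = 0 and 8 give g7 = 1.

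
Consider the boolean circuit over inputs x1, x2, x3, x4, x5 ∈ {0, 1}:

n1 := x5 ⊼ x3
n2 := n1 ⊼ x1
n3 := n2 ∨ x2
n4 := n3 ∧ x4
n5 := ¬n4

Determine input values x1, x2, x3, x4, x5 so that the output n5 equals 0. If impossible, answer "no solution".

x1=0 x2=0 x3=0 x4=1 x5=1

Check with x1=0 x2=0 x3=0 x4=1 x5=1:
n1 = x5 ⊼ x3 = 1 ⊼ 0 = 1
n2 = n1 ⊼ x1 = 1 ⊼ 0 = 1
n3 = n2 ∨ x2 = 1 ∨ 0 = 1
n4 = n3 ∧ x4 = 1 ∧ 1 = 1
n5 = ¬n4 = ¬1 = 0
So n5 = 0 as required.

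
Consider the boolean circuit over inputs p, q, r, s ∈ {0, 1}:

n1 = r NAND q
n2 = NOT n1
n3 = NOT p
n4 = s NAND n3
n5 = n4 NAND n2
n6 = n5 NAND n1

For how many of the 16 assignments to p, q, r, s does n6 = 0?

12

n6 = n5 NAND n1 must be 0, so both n5 = 1 and n1 = 1.
n5 = n4 NAND n2 must be 1, so at least one of n4, n2 is 0.
n1 = r NAND q must be 1, so at least one of r, q is 0.
Enumerating the 16 input combinations, 12 give n6 = 0 and 4 give n6 = 1.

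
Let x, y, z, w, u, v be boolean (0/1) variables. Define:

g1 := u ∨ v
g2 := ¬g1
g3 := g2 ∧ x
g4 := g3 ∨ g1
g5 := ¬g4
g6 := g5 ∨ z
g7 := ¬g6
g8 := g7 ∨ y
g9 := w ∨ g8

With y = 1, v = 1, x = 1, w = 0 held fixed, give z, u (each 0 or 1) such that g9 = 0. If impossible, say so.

With y = 1, v = 1, x = 1, w = 0 fixed, none of the 4 settings of z, u give g9 = 0.
For example, with z=0, u=1:
g1 = u ∨ v = 1 ∨ 1 = 1
g2 = ¬g1 = ¬1 = 0
g3 = g2 ∧ x = 0 ∧ 1 = 0
g4 = g3 ∨ g1 = 0 ∨ 1 = 1
g5 = ¬g4 = ¬1 = 0
g6 = g5 ∨ z = 0 ∨ 0 = 0
g7 = ¬g6 = ¬0 = 1
g8 = g7 ∨ y = 1 ∨ 1 = 1
g9 = w ∨ g8 = 0 ∨ 1 = 1
giving g9 = 1 ≠ 0.

no solution exists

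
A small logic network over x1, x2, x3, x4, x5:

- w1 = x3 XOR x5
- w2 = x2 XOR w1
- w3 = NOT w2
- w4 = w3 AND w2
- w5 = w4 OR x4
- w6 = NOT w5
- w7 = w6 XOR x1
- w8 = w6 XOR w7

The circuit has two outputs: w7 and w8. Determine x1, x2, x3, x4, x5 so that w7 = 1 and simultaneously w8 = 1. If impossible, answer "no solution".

Check with x1=1, x2=1, x3=0, x4=1, x5=1:
w1 = x3 XOR x5 = 0 XOR 1 = 1
w2 = x2 XOR w1 = 1 XOR 1 = 0
w3 = NOT w2 = NOT 0 = 1
w4 = w3 AND w2 = 1 AND 0 = 0
w5 = w4 OR x4 = 0 OR 1 = 1
w6 = NOT w5 = NOT 1 = 0
w7 = w6 XOR x1 = 0 XOR 1 = 1
w8 = w6 XOR w7 = 0 XOR 1 = 1
So w7 = 1 and w8 = 1.

x1=1, x2=1, x3=0, x4=1, x5=1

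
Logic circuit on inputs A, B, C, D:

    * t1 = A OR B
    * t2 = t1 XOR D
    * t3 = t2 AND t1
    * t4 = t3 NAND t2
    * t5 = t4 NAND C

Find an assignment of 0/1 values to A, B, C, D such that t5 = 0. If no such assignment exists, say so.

t5 = t4 NAND C must be 0, so both t4 = 1 and C = 1.
t4 = t3 NAND t2 must be 1, so at least one of t3, t2 is 0.
Check with A=0 B=0 C=1 D=1:
t1 = A OR B = 0 OR 0 = 0
t2 = t1 XOR D = 0 XOR 1 = 1
t3 = t2 AND t1 = 1 AND 0 = 0
t4 = t3 NAND t2 = 0 NAND 1 = 1
t5 = t4 NAND C = 1 NAND 1 = 0
So t5 = 0 as required.

A=0 B=0 C=1 D=1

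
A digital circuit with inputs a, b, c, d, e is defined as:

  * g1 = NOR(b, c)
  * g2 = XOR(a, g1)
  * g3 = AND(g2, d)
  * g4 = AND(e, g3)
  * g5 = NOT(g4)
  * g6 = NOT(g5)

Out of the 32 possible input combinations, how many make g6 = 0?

28

g6 = NOT(g5) must be 0, so g5 = 1.
g5 = NOT(g4) must be 1, so g4 = 0.
Enumerating the 32 input combinations, 28 give g6 = 0 and 4 give g6 = 1.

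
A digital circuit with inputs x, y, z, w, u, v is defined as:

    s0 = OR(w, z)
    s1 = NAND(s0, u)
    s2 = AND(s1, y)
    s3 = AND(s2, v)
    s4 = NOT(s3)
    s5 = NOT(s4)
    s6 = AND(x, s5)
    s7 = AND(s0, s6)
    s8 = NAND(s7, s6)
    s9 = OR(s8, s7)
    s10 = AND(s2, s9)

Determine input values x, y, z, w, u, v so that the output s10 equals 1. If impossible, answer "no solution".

x=0, y=1, z=1, w=0, u=0, v=1

s10 = AND(s2, s9) must be 1, so both s2 = 1 and s9 = 1.
s2 = AND(s1, y) must be 1, so both s1 = 1 and y = 1.
s9 = OR(s8, s7) must be 1, so at least one of s8, s7 is 1.
Check with x=0, y=1, z=1, w=0, u=0, v=1:
s0 = OR(w, z) = OR(0, 1) = 1
s1 = NAND(s0, u) = NAND(1, 0) = 1
s2 = AND(s1, y) = AND(1, 1) = 1
s3 = AND(s2, v) = AND(1, 1) = 1
s4 = NOT(s3) = NOT 1 = 0
s5 = NOT(s4) = NOT 0 = 1
s6 = AND(x, s5) = AND(0, 1) = 0
s7 = AND(s0, s6) = AND(1, 0) = 0
s8 = NAND(s7, s6) = NAND(0, 0) = 1
s9 = OR(s8, s7) = OR(1, 0) = 1
s10 = AND(s2, s9) = AND(1, 1) = 1
So s10 = 1 as required.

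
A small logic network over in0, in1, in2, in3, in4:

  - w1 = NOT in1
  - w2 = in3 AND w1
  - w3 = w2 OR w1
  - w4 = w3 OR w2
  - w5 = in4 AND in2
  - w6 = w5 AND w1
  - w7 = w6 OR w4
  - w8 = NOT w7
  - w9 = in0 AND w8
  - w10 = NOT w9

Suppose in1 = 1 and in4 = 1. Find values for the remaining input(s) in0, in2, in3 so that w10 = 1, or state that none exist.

in0=0, in2=0, in3=1

w10 = NOT w9 must be 1, so w9 = 0.
w9 = in0 AND w8 must be 0, so at least one of in0, w8 is 0.
Check with in1 = 1 and in4 = 1 and in0=0, in2=0, in3=1:
w1 = NOT in1 = NOT 1 = 0
w2 = in3 AND w1 = 1 AND 0 = 0
w3 = w2 OR w1 = 0 OR 0 = 0
w4 = w3 OR w2 = 0 OR 0 = 0
w5 = in4 AND in2 = 1 AND 0 = 0
w6 = w5 AND w1 = 0 AND 0 = 0
w7 = w6 OR w4 = 0 OR 0 = 0
w8 = NOT w7 = NOT 0 = 1
w9 = in0 AND w8 = 0 AND 1 = 0
w10 = NOT w9 = NOT 0 = 1
So w10 = 1.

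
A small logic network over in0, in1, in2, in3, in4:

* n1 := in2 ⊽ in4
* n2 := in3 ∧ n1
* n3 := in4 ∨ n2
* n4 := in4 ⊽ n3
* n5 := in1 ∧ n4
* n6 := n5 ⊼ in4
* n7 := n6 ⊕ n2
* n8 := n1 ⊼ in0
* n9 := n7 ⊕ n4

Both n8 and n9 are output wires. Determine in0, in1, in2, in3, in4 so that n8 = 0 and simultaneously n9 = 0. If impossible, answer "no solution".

Check with in0=1 in1=1 in2=0 in3=1 in4=0:
n1 = in2 ⊽ in4 = 0 ⊽ 0 = 1
n2 = in3 ∧ n1 = 1 ∧ 1 = 1
n3 = in4 ∨ n2 = 0 ∨ 1 = 1
n4 = in4 ⊽ n3 = 0 ⊽ 1 = 0
n5 = in1 ∧ n4 = 1 ∧ 0 = 0
n6 = n5 ⊼ in4 = 0 ⊼ 0 = 1
n7 = n6 ⊕ n2 = 1 ⊕ 1 = 0
n8 = n1 ⊼ in0 = 1 ⊼ 1 = 0
n9 = n7 ⊕ n4 = 0 ⊕ 0 = 0
So n8 = 0 and n9 = 0.

in0=1 in1=1 in2=0 in3=1 in4=0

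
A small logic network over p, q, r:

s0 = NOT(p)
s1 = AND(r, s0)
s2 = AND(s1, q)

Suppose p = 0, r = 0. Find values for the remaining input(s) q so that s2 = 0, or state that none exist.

s2 = AND(s1, q) must be 0, so at least one of s1, q is 0.
Check with p = 0, r = 0 and q=1:
s0 = NOT(p) = NOT 0 = 1
s1 = AND(r, s0) = AND(0, 1) = 0
s2 = AND(s1, q) = AND(0, 1) = 0
So s2 = 0.

q=1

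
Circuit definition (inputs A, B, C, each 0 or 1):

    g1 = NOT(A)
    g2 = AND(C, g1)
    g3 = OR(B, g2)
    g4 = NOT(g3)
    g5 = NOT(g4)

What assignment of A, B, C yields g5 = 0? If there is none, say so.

Check with A=1 B=0 C=0:
g1 = NOT(A) = NOT 1 = 0
g2 = AND(C, g1) = AND(0, 0) = 0
g3 = OR(B, g2) = OR(0, 0) = 0
g4 = NOT(g3) = NOT 0 = 1
g5 = NOT(g4) = NOT 1 = 0
So g5 = 0 as required.

A=1 B=0 C=0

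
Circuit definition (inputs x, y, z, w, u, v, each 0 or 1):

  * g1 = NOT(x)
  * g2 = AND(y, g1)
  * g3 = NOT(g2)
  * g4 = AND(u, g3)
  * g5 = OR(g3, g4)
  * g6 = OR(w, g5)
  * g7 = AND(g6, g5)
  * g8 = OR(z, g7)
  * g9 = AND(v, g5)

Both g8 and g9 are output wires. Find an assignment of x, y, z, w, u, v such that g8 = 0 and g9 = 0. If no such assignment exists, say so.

x=0 y=1 z=0 w=0 u=0 v=0

Check with x=0 y=1 z=0 w=0 u=0 v=0:
g1 = NOT(x) = NOT 0 = 1
g2 = AND(y, g1) = AND(1, 1) = 1
g3 = NOT(g2) = NOT 1 = 0
g4 = AND(u, g3) = AND(0, 0) = 0
g5 = OR(g3, g4) = OR(0, 0) = 0
g6 = OR(w, g5) = OR(0, 0) = 0
g7 = AND(g6, g5) = AND(0, 0) = 0
g8 = OR(z, g7) = OR(0, 0) = 0
g9 = AND(v, g5) = AND(0, 0) = 0
So g8 = 0 and g9 = 0.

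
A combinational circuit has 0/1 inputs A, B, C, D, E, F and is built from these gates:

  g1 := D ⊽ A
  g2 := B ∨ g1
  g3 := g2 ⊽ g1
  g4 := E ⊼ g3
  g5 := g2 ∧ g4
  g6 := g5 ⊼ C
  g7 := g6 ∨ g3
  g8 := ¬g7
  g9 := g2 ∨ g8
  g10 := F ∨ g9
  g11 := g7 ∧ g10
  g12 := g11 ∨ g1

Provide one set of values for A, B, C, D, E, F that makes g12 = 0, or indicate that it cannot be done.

Check with A=0, B=1, C=1, D=1, E=1, F=1:
g1 = D ⊽ A = 1 ⊽ 0 = 0
g2 = B ∨ g1 = 1 ∨ 0 = 1
g3 = g2 ⊽ g1 = 1 ⊽ 0 = 0
g4 = E ⊼ g3 = 1 ⊼ 0 = 1
g5 = g2 ∧ g4 = 1 ∧ 1 = 1
g6 = g5 ⊼ C = 1 ⊼ 1 = 0
g7 = g6 ∨ g3 = 0 ∨ 0 = 0
g8 = ¬g7 = ¬0 = 1
g9 = g2 ∨ g8 = 1 ∨ 1 = 1
g10 = F ∨ g9 = 1 ∨ 1 = 1
g11 = g7 ∧ g10 = 0 ∧ 1 = 0
g12 = g11 ∨ g1 = 0 ∨ 0 = 0
So g12 = 0 as required.

A=0, B=1, C=1, D=1, E=1, F=1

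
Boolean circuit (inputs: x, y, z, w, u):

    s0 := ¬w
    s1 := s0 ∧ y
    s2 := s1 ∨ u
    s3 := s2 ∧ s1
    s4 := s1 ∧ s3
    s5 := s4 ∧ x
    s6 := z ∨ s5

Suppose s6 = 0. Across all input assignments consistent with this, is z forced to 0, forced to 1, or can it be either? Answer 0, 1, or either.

s6 = z ∨ s5 must be 0, so both z = 0 and s5 = 0.
Every assignment with s6 = 0 has z = 0; there are 14 such assignment(s).

0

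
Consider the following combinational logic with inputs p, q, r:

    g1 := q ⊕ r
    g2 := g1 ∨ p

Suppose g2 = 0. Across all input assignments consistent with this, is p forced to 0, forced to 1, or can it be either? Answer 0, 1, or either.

0

g2 = g1 ∨ p must be 0, so both g1 = 0 and p = 0.
g1 = q ⊕ r must be 0, so q and r are equal.
Every assignment with g2 = 0 has p = 0; there are 2 such assignment(s).
  p=0, q=0, r=0
  p=0, q=1, r=1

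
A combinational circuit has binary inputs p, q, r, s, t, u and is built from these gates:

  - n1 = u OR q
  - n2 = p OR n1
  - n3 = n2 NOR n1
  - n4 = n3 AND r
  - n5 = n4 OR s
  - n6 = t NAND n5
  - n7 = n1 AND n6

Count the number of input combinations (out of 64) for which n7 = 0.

28

n7 = n1 AND n6 must be 0, so at least one of n1, n6 is 0.
Enumerating the 64 input combinations, 28 give n7 = 0 and 36 give n7 = 1.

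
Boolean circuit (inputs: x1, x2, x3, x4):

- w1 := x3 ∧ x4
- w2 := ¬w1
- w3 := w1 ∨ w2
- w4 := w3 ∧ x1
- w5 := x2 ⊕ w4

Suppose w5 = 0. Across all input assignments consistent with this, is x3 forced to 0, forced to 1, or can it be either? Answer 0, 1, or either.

Both values of x3 occur among assignments with w5 = 0:
  x3=0: x1=0, x2=0, x3=0, x4=0
  x3=1: x1=0, x2=0, x3=1, x4=0

either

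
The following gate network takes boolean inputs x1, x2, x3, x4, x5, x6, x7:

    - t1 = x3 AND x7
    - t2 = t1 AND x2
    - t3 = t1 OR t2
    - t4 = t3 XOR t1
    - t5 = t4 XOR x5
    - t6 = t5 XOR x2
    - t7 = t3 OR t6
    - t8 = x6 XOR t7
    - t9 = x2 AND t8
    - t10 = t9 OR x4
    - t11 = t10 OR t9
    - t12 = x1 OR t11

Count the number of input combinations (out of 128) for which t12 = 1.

t12 = x1 OR t11 must be 1, so at least one of x1, t11 is 1.
Enumerating the 128 input combinations, 104 give t12 = 1 and 24 give t12 = 0.

104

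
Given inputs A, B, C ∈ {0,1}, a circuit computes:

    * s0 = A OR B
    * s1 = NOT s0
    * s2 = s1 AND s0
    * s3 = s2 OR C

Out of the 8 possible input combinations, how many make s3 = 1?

s3 = s2 OR C must be 1, so at least one of s2, C is 1.
Satisfying assignments:
  A=0, B=0, C=1
  A=0, B=1, C=1
  A=1, B=0, C=1
  A=1, B=1, C=1

4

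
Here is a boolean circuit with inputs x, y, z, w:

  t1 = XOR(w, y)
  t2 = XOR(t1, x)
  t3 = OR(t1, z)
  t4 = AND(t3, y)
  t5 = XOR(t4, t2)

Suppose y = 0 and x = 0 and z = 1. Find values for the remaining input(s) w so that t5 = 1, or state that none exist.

t5 = XOR(t4, t2) must be 1, so t4 and t2 differ.
Check with y = 0 and x = 0 and z = 1 and w=1:
t1 = XOR(w, y) = XOR(1, 0) = 1
t2 = XOR(t1, x) = XOR(1, 0) = 1
t3 = OR(t1, z) = OR(1, 1) = 1
t4 = AND(t3, y) = AND(1, 0) = 0
t5 = XOR(t4, t2) = XOR(0, 1) = 1
So t5 = 1.

w=1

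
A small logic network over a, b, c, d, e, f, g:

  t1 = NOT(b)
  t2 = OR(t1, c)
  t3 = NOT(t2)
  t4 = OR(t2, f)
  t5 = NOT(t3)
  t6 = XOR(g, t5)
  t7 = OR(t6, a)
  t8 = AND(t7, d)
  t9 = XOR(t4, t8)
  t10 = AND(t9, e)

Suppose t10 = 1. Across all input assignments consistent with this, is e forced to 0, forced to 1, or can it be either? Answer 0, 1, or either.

t10 = AND(t9, e) must be 1, so both t9 = 1 and e = 1.
Every assignment with t10 = 1 has e = 1; there are 38 such assignment(s).

1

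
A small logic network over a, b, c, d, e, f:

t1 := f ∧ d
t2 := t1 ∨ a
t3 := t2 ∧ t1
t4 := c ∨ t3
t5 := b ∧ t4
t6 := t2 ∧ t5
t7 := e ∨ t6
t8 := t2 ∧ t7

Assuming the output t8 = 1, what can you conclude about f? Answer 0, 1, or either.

Both values of f occur among assignments with t8 = 1:
  f=0: a=1, b=0, c=0, d=0, e=1, f=0
  f=1: a=0, b=0, c=0, d=1, e=1, f=1

either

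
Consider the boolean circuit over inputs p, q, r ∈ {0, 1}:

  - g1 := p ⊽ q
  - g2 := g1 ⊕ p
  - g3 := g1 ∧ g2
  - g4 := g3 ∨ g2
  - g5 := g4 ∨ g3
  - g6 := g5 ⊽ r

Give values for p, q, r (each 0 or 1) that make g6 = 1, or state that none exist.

g6 = g5 ⊽ r must be 1, so both g5 = 0 and r = 0.
g5 = g4 ∨ g3 must be 0, so both g4 = 0 and g3 = 0.
g4 = g3 ∨ g2 must be 0, so both g3 = 0 and g2 = 0.
Check with p=0, q=1, r=0:
g1 = p ⊽ q = 0 ⊽ 1 = 0
g2 = g1 ⊕ p = 0 ⊕ 0 = 0
g3 = g1 ∧ g2 = 0 ∧ 0 = 0
g4 = g3 ∨ g2 = 0 ∨ 0 = 0
g5 = g4 ∨ g3 = 0 ∨ 0 = 0
g6 = g5 ⊽ r = 0 ⊽ 0 = 1
So g6 = 1 as required.

p=0, q=1, r=0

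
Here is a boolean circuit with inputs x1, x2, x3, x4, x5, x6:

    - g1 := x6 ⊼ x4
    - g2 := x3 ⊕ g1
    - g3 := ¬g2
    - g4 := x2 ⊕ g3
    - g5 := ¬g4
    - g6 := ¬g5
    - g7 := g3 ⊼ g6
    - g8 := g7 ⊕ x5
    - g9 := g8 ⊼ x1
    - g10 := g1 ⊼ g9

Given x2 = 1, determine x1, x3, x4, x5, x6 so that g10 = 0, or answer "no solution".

g10 = g1 ⊼ g9 must be 0, so both g1 = 1 and g9 = 1.
Check with x2 = 1 and x1=1, x3=0, x4=0, x5=1, x6=0:
g1 = x6 ⊼ x4 = 0 ⊼ 0 = 1
g2 = x3 ⊕ g1 = 0 ⊕ 1 = 1
g3 = ¬g2 = ¬1 = 0
g4 = x2 ⊕ g3 = 1 ⊕ 0 = 1
g5 = ¬g4 = ¬1 = 0
g6 = ¬g5 = ¬0 = 1
g7 = g3 ⊼ g6 = 0 ⊼ 1 = 1
g8 = g7 ⊕ x5 = 1 ⊕ 1 = 0
g9 = g8 ⊼ x1 = 0 ⊼ 1 = 1
g10 = g1 ⊼ g9 = 1 ⊼ 1 = 0
So g10 = 0.

x1=1, x3=0, x4=0, x5=1, x6=0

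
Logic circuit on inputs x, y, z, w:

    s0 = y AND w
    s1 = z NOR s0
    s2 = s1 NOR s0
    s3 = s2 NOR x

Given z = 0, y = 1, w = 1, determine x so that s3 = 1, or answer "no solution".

x=0

s3 = s2 NOR x must be 1, so both s2 = 0 and x = 0.
Check with z = 0, y = 1, w = 1 and x=0:
s0 = y AND w = 1 AND 1 = 1
s1 = z NOR s0 = 0 NOR 1 = 0
s2 = s1 NOR s0 = 0 NOR 1 = 0
s3 = s2 NOR x = 0 NOR 0 = 1
So s3 = 1.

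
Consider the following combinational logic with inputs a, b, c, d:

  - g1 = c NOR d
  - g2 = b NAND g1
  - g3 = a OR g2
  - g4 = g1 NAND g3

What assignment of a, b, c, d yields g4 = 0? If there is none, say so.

a=1 b=1 c=0 d=0

g4 = g1 NAND g3 must be 0, so both g1 = 1 and g3 = 1.
Check with a=1 b=1 c=0 d=0:
g1 = c NOR d = 0 NOR 0 = 1
g2 = b NAND g1 = 1 NAND 1 = 0
g3 = a OR g2 = 1 OR 0 = 1
g4 = g1 NAND g3 = 1 NAND 1 = 0
So g4 = 0 as required.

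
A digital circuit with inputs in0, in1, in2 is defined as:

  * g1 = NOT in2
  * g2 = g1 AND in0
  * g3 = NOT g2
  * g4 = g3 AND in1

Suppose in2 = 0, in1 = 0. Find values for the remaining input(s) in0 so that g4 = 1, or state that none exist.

With in2 = 0, in1 = 0 fixed, none of the 2 settings of in0 give g4 = 1.
For example, with in0=0:
g1 = NOT in2 = NOT 0 = 1
g2 = g1 AND in0 = 1 AND 0 = 0
g3 = NOT g2 = NOT 0 = 1
g4 = g3 AND in1 = 1 AND 0 = 0
giving g4 = 0 ≠ 1.

no solution exists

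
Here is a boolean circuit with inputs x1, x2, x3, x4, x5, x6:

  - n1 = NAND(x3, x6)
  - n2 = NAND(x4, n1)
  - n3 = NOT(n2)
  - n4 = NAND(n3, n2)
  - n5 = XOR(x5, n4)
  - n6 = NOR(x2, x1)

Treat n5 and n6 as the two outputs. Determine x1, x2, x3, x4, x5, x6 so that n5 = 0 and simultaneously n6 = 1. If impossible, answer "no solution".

Check with x1=0, x2=0, x3=0, x4=0, x5=1, x6=0:
n1 = NAND(x3, x6) = NAND(0, 0) = 1
n2 = NAND(x4, n1) = NAND(0, 1) = 1
n3 = NOT(n2) = NOT 1 = 0
n4 = NAND(n3, n2) = NAND(0, 1) = 1
n5 = XOR(x5, n4) = XOR(1, 1) = 0
n6 = NOR(x2, x1) = NOR(0, 0) = 1
So n5 = 0 and n6 = 1.

x1=0, x2=0, x3=0, x4=0, x5=1, x6=0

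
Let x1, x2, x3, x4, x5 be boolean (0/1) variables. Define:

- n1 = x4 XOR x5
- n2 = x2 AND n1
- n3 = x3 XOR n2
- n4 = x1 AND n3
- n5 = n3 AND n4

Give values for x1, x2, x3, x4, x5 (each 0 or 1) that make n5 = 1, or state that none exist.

Check with x1=1, x2=0, x3=1, x4=1, x5=0:
n1 = x4 XOR x5 = 1 XOR 0 = 1
n2 = x2 AND n1 = 0 AND 1 = 0
n3 = x3 XOR n2 = 1 XOR 0 = 1
n4 = x1 AND n3 = 1 AND 1 = 1
n5 = n3 AND n4 = 1 AND 1 = 1
So n5 = 1 as required.

x1=1, x2=0, x3=1, x4=1, x5=0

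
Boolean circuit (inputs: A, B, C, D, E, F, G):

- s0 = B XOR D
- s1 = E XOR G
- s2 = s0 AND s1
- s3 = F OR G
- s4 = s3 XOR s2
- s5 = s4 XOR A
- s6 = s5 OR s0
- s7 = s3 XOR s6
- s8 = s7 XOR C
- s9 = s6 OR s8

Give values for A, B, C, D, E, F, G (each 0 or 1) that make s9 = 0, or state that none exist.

Check with A=0 B=1 C=0 D=1 E=0 F=0 G=0:
s0 = B XOR D = 1 XOR 1 = 0
s1 = E XOR G = 0 XOR 0 = 0
s2 = s0 AND s1 = 0 AND 0 = 0
s3 = F OR G = 0 OR 0 = 0
s4 = s3 XOR s2 = 0 XOR 0 = 0
s5 = s4 XOR A = 0 XOR 0 = 0
s6 = s5 OR s0 = 0 OR 0 = 0
s7 = s3 XOR s6 = 0 XOR 0 = 0
s8 = s7 XOR C = 0 XOR 0 = 0
s9 = s6 OR s8 = 0 OR 0 = 0
So s9 = 0 as required.

A=0 B=1 C=0 D=1 E=0 F=0 G=0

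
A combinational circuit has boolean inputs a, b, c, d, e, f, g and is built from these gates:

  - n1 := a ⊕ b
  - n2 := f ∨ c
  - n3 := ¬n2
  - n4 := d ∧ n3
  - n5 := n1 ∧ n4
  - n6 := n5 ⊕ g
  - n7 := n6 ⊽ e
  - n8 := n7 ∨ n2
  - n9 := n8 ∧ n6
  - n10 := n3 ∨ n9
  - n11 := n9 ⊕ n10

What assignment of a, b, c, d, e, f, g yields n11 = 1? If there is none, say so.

Check with a=0, b=0, c=0, d=1, e=1, f=0, g=0:
n1 = a ⊕ b = 0 ⊕ 0 = 0
n2 = f ∨ c = 0 ∨ 0 = 0
n3 = ¬n2 = ¬0 = 1
n4 = d ∧ n3 = 1 ∧ 1 = 1
n5 = n1 ∧ n4 = 0 ∧ 1 = 0
n6 = n5 ⊕ g = 0 ⊕ 0 = 0
n7 = n6 ⊽ e = 0 ⊽ 1 = 0
n8 = n7 ∨ n2 = 0 ∨ 0 = 0
n9 = n8 ∧ n6 = 0 ∧ 0 = 0
n10 = n3 ∨ n9 = 1 ∨ 0 = 1
n11 = n9 ⊕ n10 = 0 ⊕ 1 = 1
So n11 = 1 as required.

a=0, b=0, c=0, d=1, e=1, f=0, g=0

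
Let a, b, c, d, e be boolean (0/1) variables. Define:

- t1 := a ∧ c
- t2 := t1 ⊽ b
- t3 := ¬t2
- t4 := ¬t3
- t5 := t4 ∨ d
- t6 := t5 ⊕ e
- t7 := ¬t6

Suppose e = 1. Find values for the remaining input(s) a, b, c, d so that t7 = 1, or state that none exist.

a=0, b=0, c=0, d=1

t7 = ¬t6 must be 1, so t6 = 0.
Check with e = 1 and a=0, b=0, c=0, d=1:
t1 = a ∧ c = 0 ∧ 0 = 0
t2 = t1 ⊽ b = 0 ⊽ 0 = 1
t3 = ¬t2 = ¬1 = 0
t4 = ¬t3 = ¬0 = 1
t5 = t4 ∨ d = 1 ∨ 1 = 1
t6 = t5 ⊕ e = 1 ⊕ 1 = 0
t7 = ¬t6 = ¬0 = 1
So t7 = 1.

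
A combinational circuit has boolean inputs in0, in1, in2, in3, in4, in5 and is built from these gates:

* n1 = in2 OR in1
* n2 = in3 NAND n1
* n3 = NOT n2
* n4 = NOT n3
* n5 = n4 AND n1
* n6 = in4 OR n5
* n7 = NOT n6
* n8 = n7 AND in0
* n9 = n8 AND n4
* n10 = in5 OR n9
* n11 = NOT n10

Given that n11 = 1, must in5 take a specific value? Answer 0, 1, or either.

0

n11 = NOT n10 must be 1, so n10 = 0.
n10 = in5 OR n9 must be 0, so both in5 = 0 and n9 = 0.
Every assignment with n11 = 1 has in5 = 0; there are 30 such assignment(s).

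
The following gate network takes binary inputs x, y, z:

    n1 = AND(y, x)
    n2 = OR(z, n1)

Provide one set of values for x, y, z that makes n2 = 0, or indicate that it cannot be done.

n2 = OR(z, n1) must be 0, so both z = 0 and n1 = 0.
Check with x=0, y=1, z=0:
n1 = AND(y, x) = AND(1, 0) = 0
n2 = OR(z, n1) = OR(0, 0) = 0
So n2 = 0 as required.

x=0, y=1, z=0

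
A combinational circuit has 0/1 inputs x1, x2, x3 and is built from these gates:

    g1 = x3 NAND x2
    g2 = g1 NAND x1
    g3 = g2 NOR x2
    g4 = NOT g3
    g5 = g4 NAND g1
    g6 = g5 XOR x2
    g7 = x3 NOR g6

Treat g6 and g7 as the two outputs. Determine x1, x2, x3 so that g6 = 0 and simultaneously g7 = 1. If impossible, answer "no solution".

Check with x1=0 x2=0 x3=0:
g1 = x3 NAND x2 = 0 NAND 0 = 1
g2 = g1 NAND x1 = 1 NAND 0 = 1
g3 = g2 NOR x2 = 1 NOR 0 = 0
g4 = NOT g3 = NOT 0 = 1
g5 = g4 NAND g1 = 1 NAND 1 = 0
g6 = g5 XOR x2 = 0 XOR 0 = 0
g7 = x3 NOR g6 = 0 NOR 0 = 1
So g6 = 0 and g7 = 1.

x1=0 x2=0 x3=0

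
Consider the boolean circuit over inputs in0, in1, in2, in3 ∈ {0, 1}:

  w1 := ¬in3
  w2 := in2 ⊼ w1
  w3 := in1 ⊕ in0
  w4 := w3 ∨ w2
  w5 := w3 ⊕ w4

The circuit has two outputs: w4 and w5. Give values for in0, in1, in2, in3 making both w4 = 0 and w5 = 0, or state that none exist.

in0=1 in1=1 in2=1 in3=0

Check with in0=1 in1=1 in2=1 in3=0:
w1 = ¬in3 = ¬0 = 1
w2 = in2 ⊼ w1 = 1 ⊼ 1 = 0
w3 = in1 ⊕ in0 = 1 ⊕ 1 = 0
w4 = w3 ∨ w2 = 0 ∨ 0 = 0
w5 = w3 ⊕ w4 = 0 ⊕ 0 = 0
So w4 = 0 and w5 = 0.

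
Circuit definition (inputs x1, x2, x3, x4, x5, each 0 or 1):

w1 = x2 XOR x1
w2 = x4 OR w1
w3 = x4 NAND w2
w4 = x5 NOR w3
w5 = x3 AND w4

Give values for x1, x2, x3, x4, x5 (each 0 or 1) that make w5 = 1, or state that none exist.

w5 = x3 AND w4 must be 1, so both x3 = 1 and w4 = 1.
w4 = x5 NOR w3 must be 1, so both x5 = 0 and w3 = 0.
w3 = x4 NAND w2 must be 0, so both x4 = 1 and w2 = 1.
Check with x1=1, x2=0, x3=1, x4=1, x5=0:
w1 = x2 XOR x1 = 0 XOR 1 = 1
w2 = x4 OR w1 = 1 OR 1 = 1
w3 = x4 NAND w2 = 1 NAND 1 = 0
w4 = x5 NOR w3 = 0 NOR 0 = 1
w5 = x3 AND w4 = 1 AND 1 = 1
So w5 = 1 as required.

x1=1, x2=0, x3=1, x4=1, x5=0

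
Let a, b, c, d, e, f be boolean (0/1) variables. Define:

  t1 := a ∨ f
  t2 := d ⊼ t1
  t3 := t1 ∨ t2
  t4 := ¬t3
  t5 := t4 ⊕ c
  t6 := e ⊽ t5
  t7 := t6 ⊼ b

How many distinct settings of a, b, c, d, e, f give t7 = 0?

8

t7 = t6 ⊼ b must be 0, so both t6 = 1 and b = 1.
Enumerating the 64 input combinations, 8 give t7 = 0 and 56 give t7 = 1.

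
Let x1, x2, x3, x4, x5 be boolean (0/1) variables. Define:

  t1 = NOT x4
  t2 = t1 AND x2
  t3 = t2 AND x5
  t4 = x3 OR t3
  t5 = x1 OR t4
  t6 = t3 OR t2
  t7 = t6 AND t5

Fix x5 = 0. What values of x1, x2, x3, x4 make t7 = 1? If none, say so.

Check with x5 = 0 and x1=1, x2=1, x3=0, x4=0:
t1 = NOT x4 = NOT 0 = 1
t2 = t1 AND x2 = 1 AND 1 = 1
t3 = t2 AND x5 = 1 AND 0 = 0
t4 = x3 OR t3 = 0 OR 0 = 0
t5 = x1 OR t4 = 1 OR 0 = 1
t6 = t3 OR t2 = 0 OR 1 = 1
t7 = t6 AND t5 = 1 AND 1 = 1
So t7 = 1.

x1=1 x2=1 x3=0 x4=0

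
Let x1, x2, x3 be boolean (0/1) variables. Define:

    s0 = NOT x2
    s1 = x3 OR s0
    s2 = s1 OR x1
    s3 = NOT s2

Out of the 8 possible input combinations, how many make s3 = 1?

1

s3 = NOT s2 must be 1, so s2 = 0.
s2 = s1 OR x1 must be 0, so both s1 = 0 and x1 = 0.
Satisfying assignments:
  x1=0, x2=1, x3=0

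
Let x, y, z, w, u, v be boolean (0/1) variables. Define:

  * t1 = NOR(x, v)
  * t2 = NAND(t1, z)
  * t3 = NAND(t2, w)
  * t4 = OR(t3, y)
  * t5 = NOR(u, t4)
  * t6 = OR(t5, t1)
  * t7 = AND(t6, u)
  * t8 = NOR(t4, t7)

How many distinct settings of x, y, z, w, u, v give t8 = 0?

51

t8 = NOR(t4, t7) must be 0, so at least one of t4, t7 is 1.
Enumerating the 64 input combinations, 51 give t8 = 0 and 13 give t8 = 1.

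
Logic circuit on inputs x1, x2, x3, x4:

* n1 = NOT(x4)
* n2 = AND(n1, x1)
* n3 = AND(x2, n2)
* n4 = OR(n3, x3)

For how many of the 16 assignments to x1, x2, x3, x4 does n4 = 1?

n4 = OR(n3, x3) must be 1, so at least one of n3, x3 is 1.
Enumerating the 16 input combinations, 9 give n4 = 1 and 7 give n4 = 0.

9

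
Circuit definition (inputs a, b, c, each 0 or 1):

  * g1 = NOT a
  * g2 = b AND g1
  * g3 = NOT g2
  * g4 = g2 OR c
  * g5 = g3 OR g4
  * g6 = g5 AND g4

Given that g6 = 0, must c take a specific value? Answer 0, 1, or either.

g6 = g5 AND g4 must be 0, so at least one of g5, g4 is 0.
Every assignment with g6 = 0 has c = 0; there are 3 such assignment(s).
  a=0, b=0, c=0
  a=1, b=0, c=0
  a=1, b=1, c=0

0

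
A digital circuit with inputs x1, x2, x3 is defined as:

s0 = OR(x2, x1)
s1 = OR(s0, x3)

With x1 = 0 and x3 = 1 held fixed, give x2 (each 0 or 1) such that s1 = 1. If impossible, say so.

x2=1

s1 = OR(s0, x3) must be 1, so at least one of s0, x3 is 1.
Check with x1 = 0 and x3 = 1 and x2=1:
s0 = OR(x2, x1) = OR(1, 0) = 1
s1 = OR(s0, x3) = OR(1, 1) = 1
So s1 = 1.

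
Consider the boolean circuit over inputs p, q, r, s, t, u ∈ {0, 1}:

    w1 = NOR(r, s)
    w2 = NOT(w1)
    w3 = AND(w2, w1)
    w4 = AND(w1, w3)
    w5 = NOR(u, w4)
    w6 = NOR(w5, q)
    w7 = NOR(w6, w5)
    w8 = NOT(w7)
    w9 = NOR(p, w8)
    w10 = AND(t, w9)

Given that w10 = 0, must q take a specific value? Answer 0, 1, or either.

Both values of q occur among assignments with w10 = 0:
  q=0: p=0, q=0, r=0, s=0, t=0, u=0
  q=1: p=0, q=1, r=0, s=0, t=0, u=0

either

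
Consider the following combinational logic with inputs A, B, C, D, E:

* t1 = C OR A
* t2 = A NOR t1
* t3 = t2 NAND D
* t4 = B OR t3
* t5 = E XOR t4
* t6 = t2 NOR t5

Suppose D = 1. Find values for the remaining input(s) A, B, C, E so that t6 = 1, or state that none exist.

t6 = t2 NOR t5 must be 1, so both t2 = 0 and t5 = 0.
Check with D = 1 and A=1, B=0, C=0, E=1:
t1 = C OR A = 0 OR 1 = 1
t2 = A NOR t1 = 1 NOR 1 = 0
t3 = t2 NAND D = 0 NAND 1 = 1
t4 = B OR t3 = 0 OR 1 = 1
t5 = E XOR t4 = 1 XOR 1 = 0
t6 = t2 NOR t5 = 0 NOR 0 = 1
So t6 = 1.

A=1, B=0, C=0, E=1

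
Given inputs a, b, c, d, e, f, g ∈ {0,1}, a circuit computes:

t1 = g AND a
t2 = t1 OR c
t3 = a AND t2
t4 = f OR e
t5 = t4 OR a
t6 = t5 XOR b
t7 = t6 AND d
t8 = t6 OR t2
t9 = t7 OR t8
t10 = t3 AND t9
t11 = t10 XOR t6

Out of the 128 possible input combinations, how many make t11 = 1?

t11 = t10 XOR t6 must be 1, so t10 and t6 differ.
Enumerating the 128 input combinations, 64 give t11 = 1 and 64 give t11 = 0.

64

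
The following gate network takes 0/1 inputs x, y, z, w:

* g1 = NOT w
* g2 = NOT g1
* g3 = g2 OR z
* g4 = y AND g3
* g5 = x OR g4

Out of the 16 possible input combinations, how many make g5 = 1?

11

g5 = x OR g4 must be 1, so at least one of x, g4 is 1.
Enumerating the 16 input combinations, 11 give g5 = 1 and 5 give g5 = 0.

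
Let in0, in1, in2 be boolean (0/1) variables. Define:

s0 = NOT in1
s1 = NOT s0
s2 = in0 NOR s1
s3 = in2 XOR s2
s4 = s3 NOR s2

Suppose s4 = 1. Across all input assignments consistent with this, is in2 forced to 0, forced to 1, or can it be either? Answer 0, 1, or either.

0

s4 = s3 NOR s2 must be 1, so both s3 = 0 and s2 = 0.
Every assignment with s4 = 1 has in2 = 0; there are 3 such assignment(s).
  in0=0, in1=1, in2=0
  in0=1, in1=0, in2=0
  in0=1, in1=1, in2=0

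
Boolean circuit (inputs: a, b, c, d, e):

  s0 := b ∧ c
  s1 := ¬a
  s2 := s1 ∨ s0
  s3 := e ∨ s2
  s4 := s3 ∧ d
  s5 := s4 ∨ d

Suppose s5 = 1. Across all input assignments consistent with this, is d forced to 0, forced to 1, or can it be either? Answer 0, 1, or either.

s5 = s4 ∨ d must be 1, so at least one of s4, d is 1.
Every assignment with s5 = 1 has d = 1; there are 16 such assignment(s).

1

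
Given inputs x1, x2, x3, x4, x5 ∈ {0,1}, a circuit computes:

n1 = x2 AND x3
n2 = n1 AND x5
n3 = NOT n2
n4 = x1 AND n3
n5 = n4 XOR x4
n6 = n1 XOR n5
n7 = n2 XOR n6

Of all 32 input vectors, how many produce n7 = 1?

16

n7 = n2 XOR n6 must be 1, so n2 and n6 differ.
Enumerating the 32 input combinations, 16 give n7 = 1 and 16 give n7 = 0.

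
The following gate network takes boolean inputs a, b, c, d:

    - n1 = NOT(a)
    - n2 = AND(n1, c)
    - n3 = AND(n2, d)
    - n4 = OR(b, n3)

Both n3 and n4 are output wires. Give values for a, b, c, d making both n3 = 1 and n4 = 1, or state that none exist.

a=0 b=1 c=1 d=1

Check with a=0 b=1 c=1 d=1:
n1 = NOT(a) = NOT 0 = 1
n2 = AND(n1, c) = AND(1, 1) = 1
n3 = AND(n2, d) = AND(1, 1) = 1
n4 = OR(b, n3) = OR(1, 1) = 1
So n3 = 1 and n4 = 1.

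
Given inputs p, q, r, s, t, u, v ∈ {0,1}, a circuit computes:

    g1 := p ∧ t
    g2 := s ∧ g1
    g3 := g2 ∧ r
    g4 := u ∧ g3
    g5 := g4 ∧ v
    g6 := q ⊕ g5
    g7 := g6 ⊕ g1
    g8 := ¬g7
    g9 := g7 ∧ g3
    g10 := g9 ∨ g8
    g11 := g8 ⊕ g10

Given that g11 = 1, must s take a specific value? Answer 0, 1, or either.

1

g11 = g8 ⊕ g10 must be 1, so g8 and g10 differ.
Every assignment with g11 = 1 has s = 1; there are 4 such assignment(s).
  p=1, q=0, r=1, s=1, t=1, u=0, v=0
  p=1, q=0, r=1, s=1, t=1, u=0, v=1
  p=1, q=0, r=1, s=1, t=1, u=1, v=0
  p=1, q=1, r=1, s=1, t=1, u=1, v=1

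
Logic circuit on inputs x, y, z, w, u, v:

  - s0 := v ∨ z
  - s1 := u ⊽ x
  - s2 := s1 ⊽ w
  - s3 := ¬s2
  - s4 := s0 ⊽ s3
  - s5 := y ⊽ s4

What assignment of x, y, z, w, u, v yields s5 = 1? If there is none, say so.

x=1, y=0, z=1, w=0, u=1, v=0

s5 = y ⊽ s4 must be 1, so both y = 0 and s4 = 0.
s4 = s0 ⊽ s3 must be 0, so at least one of s0, s3 is 1.
Check with x=1, y=0, z=1, w=0, u=1, v=0:
s0 = v ∨ z = 0 ∨ 1 = 1
s1 = u ⊽ x = 1 ⊽ 1 = 0
s2 = s1 ⊽ w = 0 ⊽ 0 = 1
s3 = ¬s2 = ¬1 = 0
s4 = s0 ⊽ s3 = 1 ⊽ 0 = 0
s5 = y ⊽ s4 = 0 ⊽ 0 = 1
So s5 = 1 as required.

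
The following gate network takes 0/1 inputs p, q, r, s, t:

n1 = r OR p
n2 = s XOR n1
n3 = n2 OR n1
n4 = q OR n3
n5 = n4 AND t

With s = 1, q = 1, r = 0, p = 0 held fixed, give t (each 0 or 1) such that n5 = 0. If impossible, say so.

n5 = n4 AND t must be 0, so at least one of n4, t is 0.
Check with s = 1, q = 1, r = 0, p = 0 and t=0:
n1 = r OR p = 0 OR 0 = 0
n2 = s XOR n1 = 1 XOR 0 = 1
n3 = n2 OR n1 = 1 OR 0 = 1
n4 = q OR n3 = 1 OR 1 = 1
n5 = n4 AND t = 1 AND 0 = 0
So n5 = 0.

t=0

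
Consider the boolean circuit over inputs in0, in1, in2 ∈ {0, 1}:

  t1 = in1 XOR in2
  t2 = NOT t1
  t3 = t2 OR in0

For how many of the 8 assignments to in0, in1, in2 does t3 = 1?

t3 = t2 OR in0 must be 1, so at least one of t2, in0 is 1.
Enumerating the 8 input combinations, 6 give t3 = 1 and 2 give t3 = 0.

6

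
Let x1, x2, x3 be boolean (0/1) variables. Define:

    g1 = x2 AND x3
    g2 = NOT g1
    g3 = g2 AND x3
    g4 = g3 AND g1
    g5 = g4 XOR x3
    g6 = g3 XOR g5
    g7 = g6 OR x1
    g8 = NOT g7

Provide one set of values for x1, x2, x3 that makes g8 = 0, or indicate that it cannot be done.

g8 = NOT g7 must be 0, so g7 = 1.
g7 = g6 OR x1 must be 1, so at least one of g6, x1 is 1.
Check with x1=1, x2=1, x3=1:
g1 = x2 AND x3 = 1 AND 1 = 1
g2 = NOT g1 = NOT 1 = 0
g3 = g2 AND x3 = 0 AND 1 = 0
g4 = g3 AND g1 = 0 AND 1 = 0
g5 = g4 XOR x3 = 0 XOR 1 = 1
g6 = g3 XOR g5 = 0 XOR 1 = 1
g7 = g6 OR x1 = 1 OR 1 = 1
g8 = NOT g7 = NOT 1 = 0
So g8 = 0 as required.

x1=1, x2=1, x3=1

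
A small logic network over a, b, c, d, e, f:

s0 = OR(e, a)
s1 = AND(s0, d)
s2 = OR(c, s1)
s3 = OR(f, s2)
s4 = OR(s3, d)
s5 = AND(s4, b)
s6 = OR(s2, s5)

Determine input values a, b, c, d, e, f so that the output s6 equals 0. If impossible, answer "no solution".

a=0, b=0, c=0, d=0, e=1, f=0

s6 = OR(s2, s5) must be 0, so both s2 = 0 and s5 = 0.
Check with a=0, b=0, c=0, d=0, e=1, f=0:
s0 = OR(e, a) = OR(1, 0) = 1
s1 = AND(s0, d) = AND(1, 0) = 0
s2 = OR(c, s1) = OR(0, 0) = 0
s3 = OR(f, s2) = OR(0, 0) = 0
s4 = OR(s3, d) = OR(0, 0) = 0
s5 = AND(s4, b) = AND(0, 0) = 0
s6 = OR(s2, s5) = OR(0, 0) = 0
So s6 = 0 as required.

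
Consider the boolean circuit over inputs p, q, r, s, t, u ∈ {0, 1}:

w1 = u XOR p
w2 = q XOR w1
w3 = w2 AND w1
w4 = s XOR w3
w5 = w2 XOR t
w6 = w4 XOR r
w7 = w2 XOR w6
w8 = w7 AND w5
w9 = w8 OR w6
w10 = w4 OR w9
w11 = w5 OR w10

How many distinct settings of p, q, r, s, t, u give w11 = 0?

w11 = w5 OR w10 must be 0, so both w5 = 0 and w10 = 0.
w5 = w2 XOR t must be 0, so w2 and t are equal.
w10 = w4 OR w9 must be 0, so both w4 = 0 and w9 = 0.
Enumerating the 64 input combinations, 8 give w11 = 0 and 56 give w11 = 1.

8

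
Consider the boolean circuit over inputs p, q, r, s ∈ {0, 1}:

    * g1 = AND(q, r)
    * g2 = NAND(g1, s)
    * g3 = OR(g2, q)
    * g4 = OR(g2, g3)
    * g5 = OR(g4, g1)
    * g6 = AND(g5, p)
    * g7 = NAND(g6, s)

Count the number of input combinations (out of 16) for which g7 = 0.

4

g7 = NAND(g6, s) must be 0, so both g6 = 1 and s = 1.
g6 = AND(g5, p) must be 1, so both g5 = 1 and p = 1.
Enumerating the 16 input combinations, 4 give g7 = 0 and 12 give g7 = 1.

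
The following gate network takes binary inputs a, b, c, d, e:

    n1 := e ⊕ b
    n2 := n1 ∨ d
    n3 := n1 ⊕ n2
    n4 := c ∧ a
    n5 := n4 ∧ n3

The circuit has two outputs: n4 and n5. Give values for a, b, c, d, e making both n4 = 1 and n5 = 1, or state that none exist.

Check with a=1, b=1, c=1, d=1, e=1:
n1 = e ⊕ b = 1 ⊕ 1 = 0
n2 = n1 ∨ d = 0 ∨ 1 = 1
n3 = n1 ⊕ n2 = 0 ⊕ 1 = 1
n4 = c ∧ a = 1 ∧ 1 = 1
n5 = n4 ∧ n3 = 1 ∧ 1 = 1
So n4 = 1 and n5 = 1.

a=1, b=1, c=1, d=1, e=1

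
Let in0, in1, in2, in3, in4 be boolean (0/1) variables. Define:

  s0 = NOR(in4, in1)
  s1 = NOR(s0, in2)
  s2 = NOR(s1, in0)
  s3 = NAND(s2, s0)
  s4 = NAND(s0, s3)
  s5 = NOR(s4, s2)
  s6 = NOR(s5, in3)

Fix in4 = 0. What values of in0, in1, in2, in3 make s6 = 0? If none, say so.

in0=0, in1=0, in2=1, in3=1

Check with in4 = 0 and in0=0, in1=0, in2=1, in3=1:
s0 = NOR(in4, in1) = NOR(0, 0) = 1
s1 = NOR(s0, in2) = NOR(1, 1) = 0
s2 = NOR(s1, in0) = NOR(0, 0) = 1
s3 = NAND(s2, s0) = NAND(1, 1) = 0
s4 = NAND(s0, s3) = NAND(1, 0) = 1
s5 = NOR(s4, s2) = NOR(1, 1) = 0
s6 = NOR(s5, in3) = NOR(0, 1) = 0
So s6 = 0.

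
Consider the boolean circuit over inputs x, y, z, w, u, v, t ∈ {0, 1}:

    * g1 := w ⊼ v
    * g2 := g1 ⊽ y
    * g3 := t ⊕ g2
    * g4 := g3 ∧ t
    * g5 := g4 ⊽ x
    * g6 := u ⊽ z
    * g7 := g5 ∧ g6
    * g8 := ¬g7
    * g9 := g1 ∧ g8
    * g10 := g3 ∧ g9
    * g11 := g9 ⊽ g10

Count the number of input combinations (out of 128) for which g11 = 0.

g11 = g9 ⊽ g10 must be 0, so at least one of g9, g10 is 1.
Enumerating the 128 input combinations, 90 give g11 = 0 and 38 give g11 = 1.

90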